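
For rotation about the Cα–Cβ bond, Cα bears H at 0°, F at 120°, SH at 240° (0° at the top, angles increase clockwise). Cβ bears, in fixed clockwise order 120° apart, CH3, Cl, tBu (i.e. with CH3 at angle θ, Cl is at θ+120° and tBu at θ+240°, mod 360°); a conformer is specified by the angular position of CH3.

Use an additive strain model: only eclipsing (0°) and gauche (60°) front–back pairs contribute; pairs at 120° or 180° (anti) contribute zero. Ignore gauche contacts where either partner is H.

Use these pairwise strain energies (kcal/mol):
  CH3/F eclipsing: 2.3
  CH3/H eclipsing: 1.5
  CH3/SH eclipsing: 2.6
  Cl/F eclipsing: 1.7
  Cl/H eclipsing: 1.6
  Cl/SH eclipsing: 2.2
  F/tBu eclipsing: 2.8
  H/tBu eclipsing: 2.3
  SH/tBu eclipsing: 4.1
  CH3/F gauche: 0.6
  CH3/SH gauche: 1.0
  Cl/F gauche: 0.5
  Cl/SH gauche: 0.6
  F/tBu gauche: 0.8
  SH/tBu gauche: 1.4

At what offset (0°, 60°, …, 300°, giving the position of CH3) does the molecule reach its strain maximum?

CH3 at 0° (eclipsed): H(0°)/CH3(0°) eclipsed 1.5; F(120°)/Cl(120°) eclipsed 1.7; SH(240°)/tBu(240°) eclipsed 4.1 → 7.3 kcal/mol.
CH3 at 60° (staggered): F(120°)/CH3(60°) gauche 0.6; F(120°)/Cl(180°) gauche 0.5; SH(240°)/Cl(180°) gauche 0.6; SH(240°)/tBu(300°) gauche 1.4 → 3.1 kcal/mol.
CH3 at 120° (eclipsed): H(0°)/tBu(0°) eclipsed 2.3; F(120°)/CH3(120°) eclipsed 2.3; SH(240°)/Cl(240°) eclipsed 2.2 → 6.8 kcal/mol.
CH3 at 180° (staggered): F(120°)/CH3(180°) gauche 0.6; F(120°)/tBu(60°) gauche 0.8; SH(240°)/CH3(180°) gauche 1.0; SH(240°)/Cl(300°) gauche 0.6 → 3.0 kcal/mol.
CH3 at 240° (eclipsed): H(0°)/Cl(0°) eclipsed 1.6; F(120°)/tBu(120°) eclipsed 2.8; SH(240°)/CH3(240°) eclipsed 2.6 → 7.0 kcal/mol.
CH3 at 300° (staggered): F(120°)/Cl(60°) gauche 0.5; F(120°)/tBu(180°) gauche 0.8; SH(240°)/CH3(300°) gauche 1.0; SH(240°)/tBu(180°) gauche 1.4 → 3.7 kcal/mol.
The maximum (7.3 kcal/mol) occurs with CH3 at 0°.

0°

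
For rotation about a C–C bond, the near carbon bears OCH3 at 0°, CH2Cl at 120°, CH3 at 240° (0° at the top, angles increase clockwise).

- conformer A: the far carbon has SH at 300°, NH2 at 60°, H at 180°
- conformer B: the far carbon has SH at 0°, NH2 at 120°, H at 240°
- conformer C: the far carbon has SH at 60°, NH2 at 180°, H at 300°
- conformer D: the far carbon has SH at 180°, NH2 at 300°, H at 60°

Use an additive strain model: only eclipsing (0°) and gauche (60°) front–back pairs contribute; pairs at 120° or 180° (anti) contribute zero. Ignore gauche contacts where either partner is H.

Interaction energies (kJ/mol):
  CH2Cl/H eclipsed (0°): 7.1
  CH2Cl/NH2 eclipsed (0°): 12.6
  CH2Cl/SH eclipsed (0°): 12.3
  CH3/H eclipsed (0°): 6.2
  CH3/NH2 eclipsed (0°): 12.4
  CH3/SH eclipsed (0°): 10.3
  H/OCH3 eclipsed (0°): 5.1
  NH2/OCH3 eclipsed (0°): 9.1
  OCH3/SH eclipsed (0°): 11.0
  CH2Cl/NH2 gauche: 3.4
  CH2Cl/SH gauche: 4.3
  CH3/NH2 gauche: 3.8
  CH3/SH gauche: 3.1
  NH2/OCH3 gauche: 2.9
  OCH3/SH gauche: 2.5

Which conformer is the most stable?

A (staggered): OCH3–SH gauche, OCH3–NH2 gauche, CH2Cl–NH2 gauche, CH3–SH gauche; 2.5 + 2.9 + 3.4 + 3.1 = 11.9 kJ/mol.
B (eclipsed): OCH3–SH eclipsed, CH2Cl–NH2 eclipsed, CH3–H eclipsed; 11.0 + 12.6 + 6.2 = 29.8 kJ/mol.
C (staggered): OCH3–SH gauche, CH2Cl–SH gauche, CH2Cl–NH2 gauche, CH3–NH2 gauche; 2.5 + 4.3 + 3.4 + 3.8 = 14.0 kJ/mol.
D (staggered): OCH3–NH2 gauche, CH2Cl–SH gauche, CH3–SH gauche, CH3–NH2 gauche; 2.9 + 4.3 + 3.1 + 3.8 = 14.1 kJ/mol.
A has the lowest total (11.9 kJ/mol).

A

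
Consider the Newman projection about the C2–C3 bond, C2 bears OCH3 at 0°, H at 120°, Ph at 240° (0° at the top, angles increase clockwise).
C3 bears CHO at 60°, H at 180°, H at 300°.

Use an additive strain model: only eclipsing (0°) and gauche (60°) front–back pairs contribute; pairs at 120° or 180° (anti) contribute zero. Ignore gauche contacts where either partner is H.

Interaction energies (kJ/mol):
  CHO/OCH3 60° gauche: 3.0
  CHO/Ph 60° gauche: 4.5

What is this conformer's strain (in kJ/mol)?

3.0 kJ/mol

This conformer (staggered): OCH3–CHO gauche; 3.0 = 3.0 kJ/mol.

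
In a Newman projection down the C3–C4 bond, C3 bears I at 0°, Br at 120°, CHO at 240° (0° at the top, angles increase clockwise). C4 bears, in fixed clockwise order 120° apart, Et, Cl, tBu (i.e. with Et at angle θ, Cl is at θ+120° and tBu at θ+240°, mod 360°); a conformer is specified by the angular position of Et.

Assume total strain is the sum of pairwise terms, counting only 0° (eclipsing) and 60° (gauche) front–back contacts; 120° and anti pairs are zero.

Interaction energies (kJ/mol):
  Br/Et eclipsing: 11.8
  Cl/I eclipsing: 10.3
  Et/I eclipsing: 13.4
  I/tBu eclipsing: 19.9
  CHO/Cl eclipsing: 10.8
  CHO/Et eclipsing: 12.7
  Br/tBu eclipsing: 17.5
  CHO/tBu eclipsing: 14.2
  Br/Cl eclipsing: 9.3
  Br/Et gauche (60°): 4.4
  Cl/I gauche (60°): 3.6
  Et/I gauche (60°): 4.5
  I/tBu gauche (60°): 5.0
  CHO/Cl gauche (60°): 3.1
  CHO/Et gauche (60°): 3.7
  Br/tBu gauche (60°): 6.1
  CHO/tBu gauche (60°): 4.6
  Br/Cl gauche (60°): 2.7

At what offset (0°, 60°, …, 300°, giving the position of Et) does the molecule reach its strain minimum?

60°

Et at 0° (eclipsed): I(0°)/Et(0°) eclipsed 13.4; Br(120°)/Cl(120°) eclipsed 9.3; CHO(240°)/tBu(240°) eclipsed 14.2 → 36.9 kJ/mol.
Et at 60° (staggered): I(0°)/Et(60°) gauche 4.5; I(0°)/tBu(300°) gauche 5.0; Br(120°)/Et(60°) gauche 4.4; Br(120°)/Cl(180°) gauche 2.7; CHO(240°)/Cl(180°) gauche 3.1; CHO(240°)/tBu(300°) gauche 4.6 → 24.3 kJ/mol.
Et at 120° (eclipsed): I(0°)/tBu(0°) eclipsed 19.9; Br(120°)/Et(120°) eclipsed 11.8; CHO(240°)/Cl(240°) eclipsed 10.8 → 42.5 kJ/mol.
Et at 180° (staggered): I(0°)/Cl(300°) gauche 3.6; I(0°)/tBu(60°) gauche 5.0; Br(120°)/Et(180°) gauche 4.4; Br(120°)/tBu(60°) gauche 6.1; CHO(240°)/Et(180°) gauche 3.7; CHO(240°)/Cl(300°) gauche 3.1 → 25.9 kJ/mol.
Et at 240° (eclipsed): I(0°)/Cl(0°) eclipsed 10.3; Br(120°)/tBu(120°) eclipsed 17.5; CHO(240°)/Et(240°) eclipsed 12.7 → 40.5 kJ/mol.
Et at 300° (staggered): I(0°)/Et(300°) gauche 4.5; I(0°)/Cl(60°) gauche 3.6; Br(120°)/Cl(60°) gauche 2.7; Br(120°)/tBu(180°) gauche 6.1; CHO(240°)/Et(300°) gauche 3.7; CHO(240°)/tBu(180°) gauche 4.6 → 25.2 kJ/mol.
The minimum (24.3 kJ/mol) occurs with Et at 60°.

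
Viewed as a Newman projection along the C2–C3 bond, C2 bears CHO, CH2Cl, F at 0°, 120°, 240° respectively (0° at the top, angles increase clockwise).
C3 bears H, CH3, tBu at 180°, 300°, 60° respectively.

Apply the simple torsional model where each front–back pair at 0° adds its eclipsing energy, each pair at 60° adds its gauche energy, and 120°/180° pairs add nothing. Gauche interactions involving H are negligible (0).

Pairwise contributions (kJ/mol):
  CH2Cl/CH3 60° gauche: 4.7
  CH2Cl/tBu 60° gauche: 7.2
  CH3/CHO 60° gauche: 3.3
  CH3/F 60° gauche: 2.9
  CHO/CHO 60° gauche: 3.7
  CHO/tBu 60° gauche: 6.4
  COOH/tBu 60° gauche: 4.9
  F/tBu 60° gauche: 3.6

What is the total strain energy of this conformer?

19.8 kJ/mol

This conformer (staggered): CHO–CH3 gauche, CHO–tBu gauche, CH2Cl–tBu gauche, F–CH3 gauche; 3.3 + 6.4 + 7.2 + 2.9 = 19.8 kJ/mol.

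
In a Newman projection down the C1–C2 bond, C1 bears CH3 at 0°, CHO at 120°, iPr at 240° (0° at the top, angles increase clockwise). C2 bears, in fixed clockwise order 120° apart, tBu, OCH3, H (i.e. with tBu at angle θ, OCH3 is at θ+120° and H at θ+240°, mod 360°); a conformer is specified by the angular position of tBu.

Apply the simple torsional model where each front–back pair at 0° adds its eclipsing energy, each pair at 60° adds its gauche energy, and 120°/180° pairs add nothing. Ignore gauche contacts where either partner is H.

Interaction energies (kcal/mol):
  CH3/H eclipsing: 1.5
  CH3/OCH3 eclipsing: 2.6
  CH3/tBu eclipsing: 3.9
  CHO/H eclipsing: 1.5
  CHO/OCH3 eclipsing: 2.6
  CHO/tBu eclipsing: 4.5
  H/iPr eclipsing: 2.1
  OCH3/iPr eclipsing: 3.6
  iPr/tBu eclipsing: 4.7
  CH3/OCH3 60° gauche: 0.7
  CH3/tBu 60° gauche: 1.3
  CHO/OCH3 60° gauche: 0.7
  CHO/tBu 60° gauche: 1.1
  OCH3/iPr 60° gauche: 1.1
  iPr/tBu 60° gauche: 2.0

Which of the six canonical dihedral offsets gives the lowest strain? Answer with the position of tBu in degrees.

tBu at 0° (eclipsed): CH3(0°)/tBu(0°) eclipsed 3.9; CHO(120°)/OCH3(120°) eclipsed 2.6; iPr(240°)/H(240°) eclipsed 2.1 → 8.6 kcal/mol.
tBu at 60° (staggered): CH3(0°)/tBu(60°) gauche 1.3; CHO(120°)/tBu(60°) gauche 1.1; CHO(120°)/OCH3(180°) gauche 0.7; iPr(240°)/OCH3(180°) gauche 1.1 → 4.2 kcal/mol.
tBu at 120° (eclipsed): CH3(0°)/H(0°) eclipsed 1.5; CHO(120°)/tBu(120°) eclipsed 4.5; iPr(240°)/OCH3(240°) eclipsed 3.6 → 9.6 kcal/mol.
tBu at 180° (staggered): CH3(0°)/OCH3(300°) gauche 0.7; CHO(120°)/tBu(180°) gauche 1.1; iPr(240°)/tBu(180°) gauche 2.0; iPr(240°)/OCH3(300°) gauche 1.1 → 4.9 kcal/mol.
tBu at 240° (eclipsed): CH3(0°)/OCH3(0°) eclipsed 2.6; CHO(120°)/H(120°) eclipsed 1.5; iPr(240°)/tBu(240°) eclipsed 4.7 → 8.8 kcal/mol.
tBu at 300° (staggered): CH3(0°)/tBu(300°) gauche 1.3; CH3(0°)/OCH3(60°) gauche 0.7; CHO(120°)/OCH3(60°) gauche 0.7; iPr(240°)/tBu(300°) gauche 2.0 → 4.7 kcal/mol.
The minimum (4.2 kcal/mol) occurs with tBu at 60°.

60°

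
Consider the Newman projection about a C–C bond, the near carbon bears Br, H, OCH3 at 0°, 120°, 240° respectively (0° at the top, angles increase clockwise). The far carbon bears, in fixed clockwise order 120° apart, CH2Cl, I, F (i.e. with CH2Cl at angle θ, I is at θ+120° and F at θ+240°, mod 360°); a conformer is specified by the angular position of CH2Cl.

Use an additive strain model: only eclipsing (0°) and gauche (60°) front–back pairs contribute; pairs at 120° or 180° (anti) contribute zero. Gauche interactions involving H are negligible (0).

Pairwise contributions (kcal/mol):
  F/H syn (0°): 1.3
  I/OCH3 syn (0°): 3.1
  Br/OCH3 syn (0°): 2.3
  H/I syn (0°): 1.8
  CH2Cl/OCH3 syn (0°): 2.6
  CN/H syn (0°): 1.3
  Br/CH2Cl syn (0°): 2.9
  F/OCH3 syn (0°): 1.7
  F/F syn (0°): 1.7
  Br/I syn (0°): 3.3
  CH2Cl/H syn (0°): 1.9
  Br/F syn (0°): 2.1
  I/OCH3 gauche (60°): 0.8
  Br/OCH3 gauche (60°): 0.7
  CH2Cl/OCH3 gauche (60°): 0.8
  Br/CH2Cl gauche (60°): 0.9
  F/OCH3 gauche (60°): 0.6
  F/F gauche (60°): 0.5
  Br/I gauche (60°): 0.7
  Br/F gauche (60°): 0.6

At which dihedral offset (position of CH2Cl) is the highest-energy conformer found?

240°

CH2Cl at 0° (eclipsed): Br(0°)/CH2Cl(0°) eclipsed 2.9; H(120°)/I(120°) eclipsed 1.8; OCH3(240°)/F(240°) eclipsed 1.7 → 6.4 kcal/mol.
CH2Cl at 60° (staggered): Br(0°)/CH2Cl(60°) gauche 0.9; Br(0°)/F(300°) gauche 0.6; OCH3(240°)/I(180°) gauche 0.8; OCH3(240°)/F(300°) gauche 0.6 → 2.9 kcal/mol.
CH2Cl at 120° (eclipsed): Br(0°)/F(0°) eclipsed 2.1; H(120°)/CH2Cl(120°) eclipsed 1.9; OCH3(240°)/I(240°) eclipsed 3.1 → 7.1 kcal/mol.
CH2Cl at 180° (staggered): Br(0°)/I(300°) gauche 0.7; Br(0°)/F(60°) gauche 0.6; OCH3(240°)/CH2Cl(180°) gauche 0.8; OCH3(240°)/I(300°) gauche 0.8 → 2.9 kcal/mol.
CH2Cl at 240° (eclipsed): Br(0°)/I(0°) eclipsed 3.3; H(120°)/F(120°) eclipsed 1.3; OCH3(240°)/CH2Cl(240°) eclipsed 2.6 → 7.2 kcal/mol.
CH2Cl at 300° (staggered): Br(0°)/CH2Cl(300°) gauche 0.9; Br(0°)/I(60°) gauche 0.7; OCH3(240°)/CH2Cl(300°) gauche 0.8; OCH3(240°)/F(180°) gauche 0.6 → 3.0 kcal/mol.
The maximum (7.2 kcal/mol) occurs with CH2Cl at 240°.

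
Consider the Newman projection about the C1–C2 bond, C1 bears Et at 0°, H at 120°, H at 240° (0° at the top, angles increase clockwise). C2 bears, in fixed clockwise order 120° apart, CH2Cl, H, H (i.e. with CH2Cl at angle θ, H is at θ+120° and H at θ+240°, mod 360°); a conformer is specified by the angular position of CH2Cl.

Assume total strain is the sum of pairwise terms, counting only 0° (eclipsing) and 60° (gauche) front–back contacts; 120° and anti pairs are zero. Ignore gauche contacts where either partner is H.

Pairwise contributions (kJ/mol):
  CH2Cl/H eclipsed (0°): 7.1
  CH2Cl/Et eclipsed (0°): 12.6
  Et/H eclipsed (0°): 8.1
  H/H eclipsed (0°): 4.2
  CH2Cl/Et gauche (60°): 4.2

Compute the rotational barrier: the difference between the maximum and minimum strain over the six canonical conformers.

21.0 kJ/mol

CH2Cl at 0° (eclipsed): Et–CH2Cl eclipsed, H–H eclipsed, H–H eclipsed; 12.6 + 4.2 + 4.2 = 21.0 kJ/mol.
CH2Cl at 60° (staggered): Et–CH2Cl gauche; 4.2 = 4.2 kJ/mol.
CH2Cl at 120° (eclipsed): Et–H eclipsed, H–CH2Cl eclipsed, H–H eclipsed; 8.1 + 7.1 + 4.2 = 19.4 kJ/mol.
CH2Cl at 180° (staggered): no non-H gauche contacts → 0.0 kJ/mol.
CH2Cl at 240° (eclipsed): Et–H eclipsed, H–H eclipsed, H–CH2Cl eclipsed; 8.1 + 4.2 + 7.1 = 19.4 kJ/mol.
CH2Cl at 300° (staggered): Et–CH2Cl gauche; 4.2 = 4.2 kJ/mol.
Max at 0° (21.0 kJ/mol), min at 180° (0.0 kJ/mol); barrier = 21.0 kJ/mol.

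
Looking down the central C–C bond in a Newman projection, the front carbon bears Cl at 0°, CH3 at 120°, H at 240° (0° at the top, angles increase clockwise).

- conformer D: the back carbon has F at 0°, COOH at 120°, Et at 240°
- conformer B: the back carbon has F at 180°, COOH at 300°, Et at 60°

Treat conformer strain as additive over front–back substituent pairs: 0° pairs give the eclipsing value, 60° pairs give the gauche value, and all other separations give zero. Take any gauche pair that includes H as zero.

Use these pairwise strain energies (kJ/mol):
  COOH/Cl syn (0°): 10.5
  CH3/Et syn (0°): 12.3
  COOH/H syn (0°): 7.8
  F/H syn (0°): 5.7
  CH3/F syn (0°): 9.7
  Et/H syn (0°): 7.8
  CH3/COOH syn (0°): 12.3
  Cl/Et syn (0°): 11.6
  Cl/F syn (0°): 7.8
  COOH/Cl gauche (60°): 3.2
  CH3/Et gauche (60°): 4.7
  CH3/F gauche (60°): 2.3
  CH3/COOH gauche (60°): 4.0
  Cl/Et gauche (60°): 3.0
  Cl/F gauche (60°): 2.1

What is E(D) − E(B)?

D (eclipsed): Cl(0°)/F(0°) eclipsed 7.8; CH3(120°)/COOH(120°) eclipsed 12.3; H(240°)/Et(240°) eclipsed 7.8 → 27.9 kJ/mol.
B (staggered): Cl(0°)/COOH(300°) gauche 3.2; Cl(0°)/Et(60°) gauche 3.0; CH3(120°)/F(180°) gauche 2.3; CH3(120°)/Et(60°) gauche 4.7 → 13.2 kJ/mol.
E(D) − E(B) = 27.9 − 13.2 = +14.7 kJ/mol.

+14.7 kJ/mol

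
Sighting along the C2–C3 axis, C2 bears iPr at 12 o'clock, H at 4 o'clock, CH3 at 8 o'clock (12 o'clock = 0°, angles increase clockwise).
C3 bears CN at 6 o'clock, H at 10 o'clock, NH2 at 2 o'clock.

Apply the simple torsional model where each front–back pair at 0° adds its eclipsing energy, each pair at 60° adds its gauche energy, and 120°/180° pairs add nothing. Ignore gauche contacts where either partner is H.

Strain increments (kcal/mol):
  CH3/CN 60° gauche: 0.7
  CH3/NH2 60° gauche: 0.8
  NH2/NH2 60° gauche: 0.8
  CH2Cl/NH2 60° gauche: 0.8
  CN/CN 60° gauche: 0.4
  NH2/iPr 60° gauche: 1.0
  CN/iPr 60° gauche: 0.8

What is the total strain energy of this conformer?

This conformer (staggered): iPr–NH2 gauche, CH3–CN gauche; 1.0 + 0.7 = 1.7 kcal/mol.

1.7 kcal/mol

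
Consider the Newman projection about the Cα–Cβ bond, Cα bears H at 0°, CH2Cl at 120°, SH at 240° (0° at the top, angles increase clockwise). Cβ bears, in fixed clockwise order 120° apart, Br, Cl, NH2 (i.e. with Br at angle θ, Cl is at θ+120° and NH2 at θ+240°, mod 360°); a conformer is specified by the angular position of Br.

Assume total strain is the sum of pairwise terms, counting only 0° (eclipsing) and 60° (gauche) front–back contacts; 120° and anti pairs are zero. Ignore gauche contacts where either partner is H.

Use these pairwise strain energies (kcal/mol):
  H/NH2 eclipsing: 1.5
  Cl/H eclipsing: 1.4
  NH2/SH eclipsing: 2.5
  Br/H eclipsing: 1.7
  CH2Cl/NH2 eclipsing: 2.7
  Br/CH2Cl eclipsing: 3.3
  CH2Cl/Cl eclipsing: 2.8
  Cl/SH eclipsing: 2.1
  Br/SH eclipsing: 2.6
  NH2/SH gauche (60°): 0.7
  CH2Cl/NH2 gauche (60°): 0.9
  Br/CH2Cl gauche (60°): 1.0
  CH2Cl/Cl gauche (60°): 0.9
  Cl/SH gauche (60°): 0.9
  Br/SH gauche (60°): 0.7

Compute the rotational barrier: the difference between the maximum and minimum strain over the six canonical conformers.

3.8 kcal/mol

Br at 0° is eclipsed. H at 0° is eclipsed with Br at 0° (1.7); CH2Cl at 120° is eclipsed with Cl at 120° (2.8); SH at 240° is eclipsed with NH2 at 240° (2.5). Total 7.0 kcal/mol.
Br at 60° is staggered. CH2Cl at 120° is gauche with Br at 60° (1.0); CH2Cl at 120° is gauche with Cl at 180° (0.9); SH at 240° is gauche with Cl at 180° (0.9); SH at 240° is gauche with NH2 at 300° (0.7). Total 3.5 kcal/mol.
Br at 120° is eclipsed. H at 0° is eclipsed with NH2 at 0° (1.5); CH2Cl at 120° is eclipsed with Br at 120° (3.3); SH at 240° is eclipsed with Cl at 240° (2.1). Total 6.9 kcal/mol.
Br at 180° is staggered. CH2Cl at 120° is gauche with Br at 180° (1.0); CH2Cl at 120° is gauche with NH2 at 60° (0.9); SH at 240° is gauche with Br at 180° (0.7); SH at 240° is gauche with Cl at 300° (0.9). Total 3.5 kcal/mol.
Br at 240° is eclipsed. H at 0° is eclipsed with Cl at 0° (1.4); CH2Cl at 120° is eclipsed with NH2 at 120° (2.7); SH at 240° is eclipsed with Br at 240° (2.6). Total 6.7 kcal/mol.
Br at 300° is staggered. CH2Cl at 120° is gauche with Cl at 60° (0.9); CH2Cl at 120° is gauche with NH2 at 180° (0.9); SH at 240° is gauche with Br at 300° (0.7); SH at 240° is gauche with NH2 at 180° (0.7). Total 3.2 kcal/mol.
Max at 0° (7.0 kcal/mol), min at 300° (3.2 kcal/mol); barrier = 3.8 kcal/mol.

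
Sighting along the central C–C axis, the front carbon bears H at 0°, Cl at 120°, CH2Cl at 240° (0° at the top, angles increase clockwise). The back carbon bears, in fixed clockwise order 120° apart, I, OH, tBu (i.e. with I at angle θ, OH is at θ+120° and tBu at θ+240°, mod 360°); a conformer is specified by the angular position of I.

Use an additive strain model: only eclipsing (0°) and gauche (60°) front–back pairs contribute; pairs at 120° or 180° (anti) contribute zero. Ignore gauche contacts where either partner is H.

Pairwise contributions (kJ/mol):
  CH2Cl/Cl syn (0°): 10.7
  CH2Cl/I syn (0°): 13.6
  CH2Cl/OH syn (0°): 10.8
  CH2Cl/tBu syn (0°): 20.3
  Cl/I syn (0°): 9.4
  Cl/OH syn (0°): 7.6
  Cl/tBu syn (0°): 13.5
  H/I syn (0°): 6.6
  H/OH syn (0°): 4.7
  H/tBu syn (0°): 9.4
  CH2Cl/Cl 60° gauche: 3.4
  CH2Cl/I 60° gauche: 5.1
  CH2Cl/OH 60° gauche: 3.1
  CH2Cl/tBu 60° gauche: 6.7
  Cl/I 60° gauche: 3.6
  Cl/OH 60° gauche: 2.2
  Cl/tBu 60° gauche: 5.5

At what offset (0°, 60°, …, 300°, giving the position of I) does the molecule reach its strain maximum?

I at 0° (eclipsed): H(0°)/I(0°) eclipsed 6.6; Cl(120°)/OH(120°) eclipsed 7.6; CH2Cl(240°)/tBu(240°) eclipsed 20.3 → 34.5 kJ/mol.
I at 60° (staggered): Cl(120°)/I(60°) gauche 3.6; Cl(120°)/OH(180°) gauche 2.2; CH2Cl(240°)/OH(180°) gauche 3.1; CH2Cl(240°)/tBu(300°) gauche 6.7 → 15.6 kJ/mol.
I at 120° (eclipsed): H(0°)/tBu(0°) eclipsed 9.4; Cl(120°)/I(120°) eclipsed 9.4; CH2Cl(240°)/OH(240°) eclipsed 10.8 → 29.6 kJ/mol.
I at 180° (staggered): Cl(120°)/I(180°) gauche 3.6; Cl(120°)/tBu(60°) gauche 5.5; CH2Cl(240°)/I(180°) gauche 5.1; CH2Cl(240°)/OH(300°) gauche 3.1 → 17.3 kJ/mol.
I at 240° (eclipsed): H(0°)/OH(0°) eclipsed 4.7; Cl(120°)/tBu(120°) eclipsed 13.5; CH2Cl(240°)/I(240°) eclipsed 13.6 → 31.8 kJ/mol.
I at 300° (staggered): Cl(120°)/OH(60°) gauche 2.2; Cl(120°)/tBu(180°) gauche 5.5; CH2Cl(240°)/I(300°) gauche 5.1; CH2Cl(240°)/tBu(180°) gauche 6.7 → 19.5 kJ/mol.
The maximum (34.5 kJ/mol) occurs with I at 0°.

0°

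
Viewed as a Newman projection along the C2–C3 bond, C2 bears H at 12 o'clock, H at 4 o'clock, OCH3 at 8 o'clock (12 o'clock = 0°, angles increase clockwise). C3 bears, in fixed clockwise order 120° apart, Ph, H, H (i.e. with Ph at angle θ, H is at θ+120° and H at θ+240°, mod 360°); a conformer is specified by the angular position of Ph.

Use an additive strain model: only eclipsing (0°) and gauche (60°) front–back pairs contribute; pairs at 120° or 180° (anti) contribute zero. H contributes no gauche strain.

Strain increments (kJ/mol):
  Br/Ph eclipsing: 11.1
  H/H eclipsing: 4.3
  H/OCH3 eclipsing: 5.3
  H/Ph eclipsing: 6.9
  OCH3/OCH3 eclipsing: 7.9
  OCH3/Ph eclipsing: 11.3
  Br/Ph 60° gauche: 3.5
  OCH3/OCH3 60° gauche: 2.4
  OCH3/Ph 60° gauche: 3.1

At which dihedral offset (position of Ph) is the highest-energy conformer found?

240°

Ph at 0° (eclipsed): H(0°)/Ph(0°) eclipsed 6.9; H(120°)/H(120°) eclipsed 4.3; OCH3(240°)/H(240°) eclipsed 5.3 → 16.5 kJ/mol.
Ph at 60° (staggered): no non-H gauche contacts → 0.0 kJ/mol.
Ph at 120° (eclipsed): H(0°)/H(0°) eclipsed 4.3; H(120°)/Ph(120°) eclipsed 6.9; OCH3(240°)/H(240°) eclipsed 5.3 → 16.5 kJ/mol.
Ph at 180° (staggered): OCH3(240°)/Ph(180°) gauche 3.1 → 3.1 kJ/mol.
Ph at 240° (eclipsed): H(0°)/H(0°) eclipsed 4.3; H(120°)/H(120°) eclipsed 4.3; OCH3(240°)/Ph(240°) eclipsed 11.3 → 19.9 kJ/mol.
Ph at 300° (staggered): OCH3(240°)/Ph(300°) gauche 3.1 → 3.1 kJ/mol.
The maximum (19.9 kJ/mol) occurs with Ph at 240°.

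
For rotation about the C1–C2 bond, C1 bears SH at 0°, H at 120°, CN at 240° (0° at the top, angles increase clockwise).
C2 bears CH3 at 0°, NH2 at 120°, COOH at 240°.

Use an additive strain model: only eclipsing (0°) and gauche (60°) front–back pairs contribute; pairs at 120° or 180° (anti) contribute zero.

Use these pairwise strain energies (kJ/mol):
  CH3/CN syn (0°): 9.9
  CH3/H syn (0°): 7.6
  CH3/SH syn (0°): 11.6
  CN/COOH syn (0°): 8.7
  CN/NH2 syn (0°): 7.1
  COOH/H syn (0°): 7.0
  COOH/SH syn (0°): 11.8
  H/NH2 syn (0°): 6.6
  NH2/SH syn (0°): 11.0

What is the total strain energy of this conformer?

26.9 kJ/mol

This conformer is eclipsed. SH at 0° is eclipsed with CH3 at 0° (11.6); H at 120° is eclipsed with NH2 at 120° (6.6); CN at 240° is eclipsed with COOH at 240° (8.7). Total 26.9 kJ/mol.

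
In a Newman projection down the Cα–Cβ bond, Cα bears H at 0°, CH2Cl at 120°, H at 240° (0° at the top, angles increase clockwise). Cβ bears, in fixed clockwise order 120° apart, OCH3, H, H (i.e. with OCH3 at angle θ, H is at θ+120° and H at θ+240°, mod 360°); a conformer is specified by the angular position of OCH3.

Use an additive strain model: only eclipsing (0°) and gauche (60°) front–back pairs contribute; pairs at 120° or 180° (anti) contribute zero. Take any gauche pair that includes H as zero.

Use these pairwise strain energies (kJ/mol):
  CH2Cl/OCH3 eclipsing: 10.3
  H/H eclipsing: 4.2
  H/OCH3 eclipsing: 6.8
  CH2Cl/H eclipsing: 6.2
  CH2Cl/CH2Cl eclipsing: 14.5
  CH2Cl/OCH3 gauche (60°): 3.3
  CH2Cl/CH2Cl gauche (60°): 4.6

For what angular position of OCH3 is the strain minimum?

300°

OCH3 at 0° (eclipsed): H(0°)/OCH3(0°) eclipsed 6.8; CH2Cl(120°)/H(120°) eclipsed 6.2; H(240°)/H(240°) eclipsed 4.2 → 17.2 kJ/mol.
OCH3 at 60° (staggered): CH2Cl(120°)/OCH3(60°) gauche 3.3 → 3.3 kJ/mol.
OCH3 at 120° (eclipsed): H(0°)/H(0°) eclipsed 4.2; CH2Cl(120°)/OCH3(120°) eclipsed 10.3; H(240°)/H(240°) eclipsed 4.2 → 18.7 kJ/mol.
OCH3 at 180° (staggered): CH2Cl(120°)/OCH3(180°) gauche 3.3 → 3.3 kJ/mol.
OCH3 at 240° (eclipsed): H(0°)/H(0°) eclipsed 4.2; CH2Cl(120°)/H(120°) eclipsed 6.2; H(240°)/OCH3(240°) eclipsed 6.8 → 17.2 kJ/mol.
OCH3 at 300° (staggered): no non-H gauche contacts → 0.0 kJ/mol.
The minimum (0.0 kJ/mol) occurs with OCH3 at 300°.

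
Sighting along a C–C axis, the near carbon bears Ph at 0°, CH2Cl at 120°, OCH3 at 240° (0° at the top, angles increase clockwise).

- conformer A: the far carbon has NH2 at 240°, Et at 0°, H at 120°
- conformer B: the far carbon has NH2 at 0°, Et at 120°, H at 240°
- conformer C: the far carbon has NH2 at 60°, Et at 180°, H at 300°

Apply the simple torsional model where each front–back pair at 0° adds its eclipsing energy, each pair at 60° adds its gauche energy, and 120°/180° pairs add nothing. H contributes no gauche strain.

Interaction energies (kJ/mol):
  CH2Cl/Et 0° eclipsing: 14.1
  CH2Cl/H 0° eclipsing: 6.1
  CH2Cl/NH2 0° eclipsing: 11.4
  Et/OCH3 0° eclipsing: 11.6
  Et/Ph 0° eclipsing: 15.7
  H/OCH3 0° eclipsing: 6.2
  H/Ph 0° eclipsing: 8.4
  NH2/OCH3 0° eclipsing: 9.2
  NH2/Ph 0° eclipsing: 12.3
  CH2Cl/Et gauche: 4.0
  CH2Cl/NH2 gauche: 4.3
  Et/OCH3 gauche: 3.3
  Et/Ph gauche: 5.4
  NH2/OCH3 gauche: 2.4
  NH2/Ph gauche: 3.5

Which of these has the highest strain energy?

A is eclipsed. Ph at 0° is eclipsed with Et at 0° (15.7); CH2Cl at 120° is eclipsed with H at 120° (6.1); OCH3 at 240° is eclipsed with NH2 at 240° (9.2). Total 31.0 kJ/mol.
B is eclipsed. Ph at 0° is eclipsed with NH2 at 0° (12.3); CH2Cl at 120° is eclipsed with Et at 120° (14.1); OCH3 at 240° is eclipsed with H at 240° (6.2). Total 32.6 kJ/mol.
C is staggered. Ph at 0° is gauche with NH2 at 60° (3.5); CH2Cl at 120° is gauche with NH2 at 60° (4.3); CH2Cl at 120° is gauche with Et at 180° (4.0); OCH3 at 240° is gauche with Et at 180° (3.3). Total 15.1 kJ/mol.
B has the highest total (32.6 kJ/mol).

B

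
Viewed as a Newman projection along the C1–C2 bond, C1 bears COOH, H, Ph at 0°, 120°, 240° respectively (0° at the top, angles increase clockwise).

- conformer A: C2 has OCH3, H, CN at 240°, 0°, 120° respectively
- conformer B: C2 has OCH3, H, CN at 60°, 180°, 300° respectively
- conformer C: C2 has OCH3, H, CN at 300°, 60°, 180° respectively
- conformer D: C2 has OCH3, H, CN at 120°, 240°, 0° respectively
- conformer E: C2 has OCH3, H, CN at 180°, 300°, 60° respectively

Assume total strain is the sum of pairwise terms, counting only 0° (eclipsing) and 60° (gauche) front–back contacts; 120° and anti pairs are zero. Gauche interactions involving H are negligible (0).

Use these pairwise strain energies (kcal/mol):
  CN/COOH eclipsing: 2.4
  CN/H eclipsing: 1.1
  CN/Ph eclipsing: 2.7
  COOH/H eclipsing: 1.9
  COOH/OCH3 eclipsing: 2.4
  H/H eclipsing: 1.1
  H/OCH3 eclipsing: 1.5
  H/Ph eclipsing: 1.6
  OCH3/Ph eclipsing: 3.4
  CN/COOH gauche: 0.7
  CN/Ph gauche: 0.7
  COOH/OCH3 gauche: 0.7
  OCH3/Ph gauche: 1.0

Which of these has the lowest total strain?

E

A (eclipsed): COOH–H eclipsed, H–CN eclipsed, Ph–OCH3 eclipsed; 1.9 + 1.1 + 3.4 = 6.4 kcal/mol.
B (staggered): COOH–OCH3 gauche, COOH–CN gauche, Ph–CN gauche; 0.7 + 0.7 + 0.7 = 2.1 kcal/mol.
C (staggered): COOH–OCH3 gauche, Ph–OCH3 gauche, Ph–CN gauche; 0.7 + 1.0 + 0.7 = 2.4 kcal/mol.
D (eclipsed): COOH–CN eclipsed, H–OCH3 eclipsed, Ph–H eclipsed; 2.4 + 1.5 + 1.6 = 5.5 kcal/mol.
E (staggered): COOH–CN gauche, Ph–OCH3 gauche; 0.7 + 1.0 = 1.7 kcal/mol.
E has the lowest total (1.7 kcal/mol).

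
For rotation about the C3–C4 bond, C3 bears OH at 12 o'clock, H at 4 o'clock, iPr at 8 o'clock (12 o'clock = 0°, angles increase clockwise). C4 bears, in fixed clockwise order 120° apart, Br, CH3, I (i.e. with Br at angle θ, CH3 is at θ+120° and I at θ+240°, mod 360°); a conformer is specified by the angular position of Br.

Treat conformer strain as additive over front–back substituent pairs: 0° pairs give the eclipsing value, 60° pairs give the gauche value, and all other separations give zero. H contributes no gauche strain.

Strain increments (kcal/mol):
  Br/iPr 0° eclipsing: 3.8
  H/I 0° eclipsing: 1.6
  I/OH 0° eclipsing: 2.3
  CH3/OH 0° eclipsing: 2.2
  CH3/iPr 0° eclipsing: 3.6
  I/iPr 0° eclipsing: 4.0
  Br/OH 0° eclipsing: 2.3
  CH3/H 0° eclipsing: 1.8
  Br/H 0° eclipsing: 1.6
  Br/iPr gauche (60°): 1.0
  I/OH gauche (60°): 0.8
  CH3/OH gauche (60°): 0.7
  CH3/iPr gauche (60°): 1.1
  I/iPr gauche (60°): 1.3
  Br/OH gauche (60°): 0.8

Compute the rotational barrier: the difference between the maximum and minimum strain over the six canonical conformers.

Br at 0° is eclipsed. OH at 0° is eclipsed with Br at 0° (2.3); H at 120° is eclipsed with CH3 at 120° (1.8); iPr at 240° is eclipsed with I at 240° (4.0). Total 8.1 kcal/mol.
Br at 60° is staggered. OH at 0° is gauche with Br at 60° (0.8); OH at 0° is gauche with I at 300° (0.8); iPr at 240° is gauche with CH3 at 180° (1.1); iPr at 240° is gauche with I at 300° (1.3). Total 4.0 kcal/mol.
Br at 120° is eclipsed. OH at 0° is eclipsed with I at 0° (2.3); H at 120° is eclipsed with Br at 120° (1.6); iPr at 240° is eclipsed with CH3 at 240° (3.6). Total 7.5 kcal/mol.
Br at 180° is staggered. OH at 0° is gauche with CH3 at 300° (0.7); OH at 0° is gauche with I at 60° (0.8); iPr at 240° is gauche with Br at 180° (1.0); iPr at 240° is gauche with CH3 at 300° (1.1). Total 3.6 kcal/mol.
Br at 240° is eclipsed. OH at 0° is eclipsed with CH3 at 0° (2.2); H at 120° is eclipsed with I at 120° (1.6); iPr at 240° is eclipsed with Br at 240° (3.8). Total 7.6 kcal/mol.
Br at 300° is staggered. OH at 0° is gauche with Br at 300° (0.8); OH at 0° is gauche with CH3 at 60° (0.7); iPr at 240° is gauche with Br at 300° (1.0); iPr at 240° is gauche with I at 180° (1.3). Total 3.8 kcal/mol.
Max at 0° (8.1 kcal/mol), min at 180° (3.6 kcal/mol); barrier = 4.5 kcal/mol.

4.5 kcal/mol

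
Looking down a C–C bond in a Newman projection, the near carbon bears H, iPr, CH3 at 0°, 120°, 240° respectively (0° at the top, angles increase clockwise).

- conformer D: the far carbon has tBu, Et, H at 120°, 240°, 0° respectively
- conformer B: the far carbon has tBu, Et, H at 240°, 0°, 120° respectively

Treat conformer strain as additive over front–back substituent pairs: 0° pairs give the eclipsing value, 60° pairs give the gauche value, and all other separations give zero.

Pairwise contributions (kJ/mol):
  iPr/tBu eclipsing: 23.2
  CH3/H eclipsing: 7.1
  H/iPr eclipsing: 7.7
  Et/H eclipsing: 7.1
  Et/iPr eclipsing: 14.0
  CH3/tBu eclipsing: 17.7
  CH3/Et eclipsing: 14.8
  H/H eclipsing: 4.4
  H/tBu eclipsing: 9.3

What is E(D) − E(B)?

+9.9 kJ/mol

D is eclipsed. H at 0° is eclipsed with H at 0° (4.4); iPr at 120° is eclipsed with tBu at 120° (23.2); CH3 at 240° is eclipsed with Et at 240° (14.8). Total 42.4 kJ/mol.
B is eclipsed. H at 0° is eclipsed with Et at 0° (7.1); iPr at 120° is eclipsed with H at 120° (7.7); CH3 at 240° is eclipsed with tBu at 240° (17.7). Total 32.5 kJ/mol.
E(D) − E(B) = 42.4 − 32.5 = +9.9 kJ/mol.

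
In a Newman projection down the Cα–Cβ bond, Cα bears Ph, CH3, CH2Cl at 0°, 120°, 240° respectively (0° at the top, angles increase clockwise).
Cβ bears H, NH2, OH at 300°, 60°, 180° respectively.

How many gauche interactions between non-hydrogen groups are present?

4

Non-H gauche pairs: Ph(0°)/NH2(60°); CH3(120°)/NH2(60°); CH3(120°)/OH(180°); CH2Cl(240°)/OH(180°) — 4 interactions.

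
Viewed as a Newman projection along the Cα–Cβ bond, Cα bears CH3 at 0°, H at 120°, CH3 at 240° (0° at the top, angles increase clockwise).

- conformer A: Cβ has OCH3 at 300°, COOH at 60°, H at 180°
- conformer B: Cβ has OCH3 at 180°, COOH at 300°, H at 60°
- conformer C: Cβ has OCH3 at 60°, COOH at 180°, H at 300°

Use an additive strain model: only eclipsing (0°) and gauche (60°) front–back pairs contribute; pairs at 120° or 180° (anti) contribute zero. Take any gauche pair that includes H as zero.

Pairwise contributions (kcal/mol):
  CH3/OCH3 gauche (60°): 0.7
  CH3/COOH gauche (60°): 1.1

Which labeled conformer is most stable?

A (staggered): CH3(0°)/OCH3(300°) gauche 0.7; CH3(0°)/COOH(60°) gauche 1.1; CH3(240°)/OCH3(300°) gauche 0.7 → 2.5 kcal/mol.
B (staggered): CH3(0°)/COOH(300°) gauche 1.1; CH3(240°)/OCH3(180°) gauche 0.7; CH3(240°)/COOH(300°) gauche 1.1 → 2.9 kcal/mol.
C (staggered): CH3(0°)/OCH3(60°) gauche 0.7; CH3(240°)/COOH(180°) gauche 1.1 → 1.8 kcal/mol.
C has the lowest total (1.8 kcal/mol).

C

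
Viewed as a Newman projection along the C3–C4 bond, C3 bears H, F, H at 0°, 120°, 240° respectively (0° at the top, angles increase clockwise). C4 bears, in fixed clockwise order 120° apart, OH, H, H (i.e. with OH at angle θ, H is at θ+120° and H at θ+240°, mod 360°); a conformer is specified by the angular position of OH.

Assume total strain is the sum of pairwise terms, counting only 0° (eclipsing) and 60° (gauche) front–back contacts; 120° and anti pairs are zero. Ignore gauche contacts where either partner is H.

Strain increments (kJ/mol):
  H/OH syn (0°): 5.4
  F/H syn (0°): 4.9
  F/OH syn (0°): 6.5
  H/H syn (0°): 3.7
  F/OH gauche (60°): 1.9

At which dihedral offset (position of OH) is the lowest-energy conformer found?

300°

OH at 0° (eclipsed): H–OH eclipsed, F–H eclipsed, H–H eclipsed; 5.4 + 4.9 + 3.7 = 14.0 kJ/mol.
OH at 60° (staggered): F–OH gauche; 1.9 = 1.9 kJ/mol.
OH at 120° (eclipsed): H–H eclipsed, F–OH eclipsed, H–H eclipsed; 3.7 + 6.5 + 3.7 = 13.9 kJ/mol.
OH at 180° (staggered): F–OH gauche; 1.9 = 1.9 kJ/mol.
OH at 240° (eclipsed): H–H eclipsed, F–H eclipsed, H–OH eclipsed; 3.7 + 4.9 + 5.4 = 14.0 kJ/mol.
OH at 300° (staggered): no non-H gauche contacts → 0.0 kJ/mol.
The minimum (0.0 kJ/mol) occurs with OH at 300°.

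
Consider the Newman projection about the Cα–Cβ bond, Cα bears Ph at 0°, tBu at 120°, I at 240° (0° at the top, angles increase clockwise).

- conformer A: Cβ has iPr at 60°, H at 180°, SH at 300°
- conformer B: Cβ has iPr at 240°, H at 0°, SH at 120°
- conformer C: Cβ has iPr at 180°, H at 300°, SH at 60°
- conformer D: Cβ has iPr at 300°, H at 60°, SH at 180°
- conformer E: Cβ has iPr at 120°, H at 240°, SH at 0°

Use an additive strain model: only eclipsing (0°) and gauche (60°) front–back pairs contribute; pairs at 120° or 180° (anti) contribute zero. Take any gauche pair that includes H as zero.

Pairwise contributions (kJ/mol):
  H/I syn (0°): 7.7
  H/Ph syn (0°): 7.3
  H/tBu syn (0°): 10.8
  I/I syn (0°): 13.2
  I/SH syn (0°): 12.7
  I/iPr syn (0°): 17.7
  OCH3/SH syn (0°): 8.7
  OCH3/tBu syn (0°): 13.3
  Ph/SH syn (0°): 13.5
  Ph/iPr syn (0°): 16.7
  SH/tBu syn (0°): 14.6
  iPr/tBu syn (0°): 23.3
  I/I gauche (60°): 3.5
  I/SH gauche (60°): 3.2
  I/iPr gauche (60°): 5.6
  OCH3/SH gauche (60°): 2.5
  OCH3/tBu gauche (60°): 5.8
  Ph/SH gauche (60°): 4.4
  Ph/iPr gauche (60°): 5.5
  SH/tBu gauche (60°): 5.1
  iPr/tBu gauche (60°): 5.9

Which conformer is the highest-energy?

E

A (staggered): Ph(0°)/iPr(60°) gauche 5.5; Ph(0°)/SH(300°) gauche 4.4; tBu(120°)/iPr(60°) gauche 5.9; I(240°)/SH(300°) gauche 3.2 → 19.0 kJ/mol.
B (eclipsed): Ph(0°)/H(0°) eclipsed 7.3; tBu(120°)/SH(120°) eclipsed 14.6; I(240°)/iPr(240°) eclipsed 17.7 → 39.6 kJ/mol.
C (staggered): Ph(0°)/SH(60°) gauche 4.4; tBu(120°)/iPr(180°) gauche 5.9; tBu(120°)/SH(60°) gauche 5.1; I(240°)/iPr(180°) gauche 5.6 → 21.0 kJ/mol.
D (staggered): Ph(0°)/iPr(300°) gauche 5.5; tBu(120°)/SH(180°) gauche 5.1; I(240°)/iPr(300°) gauche 5.6; I(240°)/SH(180°) gauche 3.2 → 19.4 kJ/mol.
E (eclipsed): Ph(0°)/SH(0°) eclipsed 13.5; tBu(120°)/iPr(120°) eclipsed 23.3; I(240°)/H(240°) eclipsed 7.7 → 44.5 kJ/mol.
E has the highest total (44.5 kJ/mol).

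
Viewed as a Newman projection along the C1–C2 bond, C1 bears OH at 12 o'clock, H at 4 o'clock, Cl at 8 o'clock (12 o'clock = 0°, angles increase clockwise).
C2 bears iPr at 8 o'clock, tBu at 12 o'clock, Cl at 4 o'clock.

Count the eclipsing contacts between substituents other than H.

Non-H eclipsing pairs: OH(0°)/tBu(0°); Cl(240°)/iPr(240°) — 2 interactions.

2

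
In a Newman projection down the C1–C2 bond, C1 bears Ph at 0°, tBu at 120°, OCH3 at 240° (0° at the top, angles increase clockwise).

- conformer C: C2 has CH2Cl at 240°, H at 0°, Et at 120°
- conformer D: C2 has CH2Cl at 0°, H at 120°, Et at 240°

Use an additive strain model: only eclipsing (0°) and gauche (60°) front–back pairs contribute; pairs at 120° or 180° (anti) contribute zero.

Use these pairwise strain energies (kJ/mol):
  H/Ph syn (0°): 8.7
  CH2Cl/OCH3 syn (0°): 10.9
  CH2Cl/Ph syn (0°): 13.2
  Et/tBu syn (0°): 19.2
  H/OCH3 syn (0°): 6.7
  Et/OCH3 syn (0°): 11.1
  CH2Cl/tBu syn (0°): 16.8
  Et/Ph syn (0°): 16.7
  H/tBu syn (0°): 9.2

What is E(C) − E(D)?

C (eclipsed): Ph(0°)/H(0°) eclipsed 8.7; tBu(120°)/Et(120°) eclipsed 19.2; OCH3(240°)/CH2Cl(240°) eclipsed 10.9 → 38.8 kJ/mol.
D (eclipsed): Ph(0°)/CH2Cl(0°) eclipsed 13.2; tBu(120°)/H(120°) eclipsed 9.2; OCH3(240°)/Et(240°) eclipsed 11.1 → 33.5 kJ/mol.
E(C) − E(D) = 38.8 − 33.5 = +5.3 kJ/mol.

+5.3 kJ/mol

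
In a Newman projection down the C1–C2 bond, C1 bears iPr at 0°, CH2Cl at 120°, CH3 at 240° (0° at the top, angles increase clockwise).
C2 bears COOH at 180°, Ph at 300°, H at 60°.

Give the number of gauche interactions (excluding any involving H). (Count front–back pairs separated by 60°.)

Non-H gauche pairs: iPr(0°)/Ph(300°); CH2Cl(120°)/COOH(180°); CH3(240°)/COOH(180°); CH3(240°)/Ph(300°) — 4 interactions.

4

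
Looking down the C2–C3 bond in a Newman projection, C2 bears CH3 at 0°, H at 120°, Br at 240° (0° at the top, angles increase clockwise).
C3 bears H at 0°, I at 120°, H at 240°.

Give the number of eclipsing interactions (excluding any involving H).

0

Every eclipsing pair involves H, so the count is 0.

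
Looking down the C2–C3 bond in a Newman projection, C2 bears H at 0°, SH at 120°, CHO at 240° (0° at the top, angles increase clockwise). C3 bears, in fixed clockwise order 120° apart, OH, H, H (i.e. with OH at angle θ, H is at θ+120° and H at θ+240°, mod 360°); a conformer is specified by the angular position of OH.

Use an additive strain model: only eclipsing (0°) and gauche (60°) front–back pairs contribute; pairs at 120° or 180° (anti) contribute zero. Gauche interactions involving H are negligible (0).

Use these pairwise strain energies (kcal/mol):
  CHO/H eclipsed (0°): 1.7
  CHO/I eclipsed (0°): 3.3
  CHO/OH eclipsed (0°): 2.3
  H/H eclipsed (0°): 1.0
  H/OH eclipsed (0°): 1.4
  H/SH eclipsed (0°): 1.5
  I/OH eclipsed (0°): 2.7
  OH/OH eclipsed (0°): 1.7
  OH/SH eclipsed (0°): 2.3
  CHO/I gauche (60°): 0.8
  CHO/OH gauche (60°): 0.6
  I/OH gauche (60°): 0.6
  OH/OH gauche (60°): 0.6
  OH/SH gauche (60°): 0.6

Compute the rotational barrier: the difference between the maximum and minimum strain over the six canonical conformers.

OH at 0° (eclipsed): H(0°)/OH(0°) eclipsed 1.4; SH(120°)/H(120°) eclipsed 1.5; CHO(240°)/H(240°) eclipsed 1.7 → 4.6 kcal/mol.
OH at 60° (staggered): SH(120°)/OH(60°) gauche 0.6 → 0.6 kcal/mol.
OH at 120° (eclipsed): H(0°)/H(0°) eclipsed 1.0; SH(120°)/OH(120°) eclipsed 2.3; CHO(240°)/H(240°) eclipsed 1.7 → 5.0 kcal/mol.
OH at 180° (staggered): SH(120°)/OH(180°) gauche 0.6; CHO(240°)/OH(180°) gauche 0.6 → 1.2 kcal/mol.
OH at 240° (eclipsed): H(0°)/H(0°) eclipsed 1.0; SH(120°)/H(120°) eclipsed 1.5; CHO(240°)/OH(240°) eclipsed 2.3 → 4.8 kcal/mol.
OH at 300° (staggered): CHO(240°)/OH(300°) gauche 0.6 → 0.6 kcal/mol.
Max at 120° (5.0 kcal/mol), min at 60° (0.6 kcal/mol); barrier = 4.4 kcal/mol.

4.4 kcal/mol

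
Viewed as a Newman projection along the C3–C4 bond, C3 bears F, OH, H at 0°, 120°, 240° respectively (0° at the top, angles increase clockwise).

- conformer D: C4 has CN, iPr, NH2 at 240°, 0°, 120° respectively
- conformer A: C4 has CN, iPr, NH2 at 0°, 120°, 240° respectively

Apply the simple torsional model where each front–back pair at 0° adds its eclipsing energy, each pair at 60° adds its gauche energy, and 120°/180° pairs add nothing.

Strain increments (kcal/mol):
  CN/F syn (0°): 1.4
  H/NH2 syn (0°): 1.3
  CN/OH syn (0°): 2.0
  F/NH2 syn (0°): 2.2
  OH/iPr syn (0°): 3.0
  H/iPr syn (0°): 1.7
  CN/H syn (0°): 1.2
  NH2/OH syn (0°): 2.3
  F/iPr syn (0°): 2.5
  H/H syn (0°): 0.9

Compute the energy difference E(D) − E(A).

+0.3 kcal/mol

D (eclipsed): F(0°)/iPr(0°) eclipsed 2.5; OH(120°)/NH2(120°) eclipsed 2.3; H(240°)/CN(240°) eclipsed 1.2 → 6.0 kcal/mol.
A (eclipsed): F(0°)/CN(0°) eclipsed 1.4; OH(120°)/iPr(120°) eclipsed 3.0; H(240°)/NH2(240°) eclipsed 1.3 → 5.7 kcal/mol.
E(D) − E(A) = 6.0 − 5.7 = +0.3 kcal/mol.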